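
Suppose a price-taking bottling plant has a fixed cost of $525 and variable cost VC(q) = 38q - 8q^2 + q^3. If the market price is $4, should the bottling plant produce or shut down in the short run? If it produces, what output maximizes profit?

From TC, MC = TC'(q) = 38 - 16q + 3q^2 and AVC = VC/q = 38 - 8q + q^2.
The AVC parabola has its vertex at q = 8/2 = 4, where AVC = 38 - 8·4 + 4^2 = $22.
P = $4 lies below min AVC = $22; no output level covers variable cost.
Shutting down limits the loss to fixed cost, $525.

Shut down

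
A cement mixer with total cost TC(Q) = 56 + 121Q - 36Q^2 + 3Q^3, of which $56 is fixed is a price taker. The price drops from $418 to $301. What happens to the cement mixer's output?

Output falls from 11 to 10

MC = 121 - 72Q + 9Q^2; the shutdown threshold is min AVC = $13 (at Q = 6).
At P = $418 ≥ min AVC, set P = MC on the rising branch: Q = 11.
At P = $301 ≥ min AVC, set P = MC: Q = 10. The firm stays open but cuts output.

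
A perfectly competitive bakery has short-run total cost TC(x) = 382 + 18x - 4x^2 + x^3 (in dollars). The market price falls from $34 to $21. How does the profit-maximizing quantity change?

MC = 18 - 8x + 3x^2; the shutdown threshold is min AVC = $14 (at x = 2).
With P = $34 above the shutdown price, P = MC gives x = 4.
At P = $21 ≥ min AVC, set P = MC: x = 3. The firm stays open but cuts output.

Output falls from 4 to 3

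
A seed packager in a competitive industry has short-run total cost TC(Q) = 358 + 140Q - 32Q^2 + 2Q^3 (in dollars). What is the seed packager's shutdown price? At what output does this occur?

The firm shuts down when price falls below the minimum of average variable cost. AVC = VC/Q = 140 - 32Q + 2Q^2.
At the minimum of AVC, MC = AVC. MC = 140 - 64Q + 6Q^2; setting MC = AVC gives 4Q^2 - 32Q = 0, so Q = 8. min AVC = 12.
For P < $12 the firm produces nothing.

$12 per unit, at Q = 8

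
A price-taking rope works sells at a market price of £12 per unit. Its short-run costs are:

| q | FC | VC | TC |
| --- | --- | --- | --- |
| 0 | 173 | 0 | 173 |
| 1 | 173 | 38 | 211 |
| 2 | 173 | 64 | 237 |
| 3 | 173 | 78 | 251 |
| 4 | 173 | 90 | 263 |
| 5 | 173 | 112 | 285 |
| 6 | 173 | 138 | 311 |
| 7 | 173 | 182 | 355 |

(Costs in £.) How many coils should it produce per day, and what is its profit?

q = 0 (shut down); profit = -£173

Compute π = P·q − TC at each output: q=0: -173; q=1: -199; q=2: -213; q=3: -215; q=4: -215; q=5: -225; q=6: -239; q=7: -271.
Profit is highest at q = 0. Equivalently, the lowest AVC in the table is 112/5 ≈ £22.40 at q = 5, and P = £12 falls below it — price never covers variable cost, so the firm shuts down and loses only its fixed cost.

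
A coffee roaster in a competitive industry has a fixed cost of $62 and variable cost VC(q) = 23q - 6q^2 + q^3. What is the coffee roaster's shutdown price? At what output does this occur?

Short-run supply begins at min AVC. From VC = 23q - 6q^2 + q^3, AVC = 23 - 6q + q^2.
dAVC/dq = -6 + 2q = 0 gives q = 3. min AVC = 23 - 6·3 + 3^2 = 14.
So the shutdown price is $14.

$14 per unit, at q = 3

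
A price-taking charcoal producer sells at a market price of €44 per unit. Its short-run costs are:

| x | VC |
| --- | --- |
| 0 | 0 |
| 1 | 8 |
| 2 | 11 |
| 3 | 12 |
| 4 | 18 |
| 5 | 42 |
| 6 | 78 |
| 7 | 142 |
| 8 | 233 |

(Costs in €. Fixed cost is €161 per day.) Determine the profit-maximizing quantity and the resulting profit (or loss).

Profit at each row (π = 44x − TC): x=0: -161; x=1: -125; x=2: -84; x=3: -41; x=4: -3; x=5: 17; x=6: 25; x=7: 5; x=8: -42.
Profit is maximized at x = 6. AVC there is 78/6 = €13 ≤ P, so producing beats shutting down (which would give -€161).

x = 6; profit = €25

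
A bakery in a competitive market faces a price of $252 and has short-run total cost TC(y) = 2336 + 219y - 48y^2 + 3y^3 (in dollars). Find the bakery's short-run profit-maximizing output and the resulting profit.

AVC = 219 - 48y + 3y^2; min AVC = $27 at y = 8. Since P = $252 ≥ min AVC, the firm produces.
With MC = 219 - 96y + 9y^2, P = MC on the upward-sloping part at y* = 11.
TR = 252·11 = 2772. TC = 2336 + 594 = 2930. Profit = 2772 − 2930 = -$158.
By producing, the firm covers all variable cost plus $2178 of fixed cost; shutting down would lose the full $2336.

Profit = -$158 at y = 11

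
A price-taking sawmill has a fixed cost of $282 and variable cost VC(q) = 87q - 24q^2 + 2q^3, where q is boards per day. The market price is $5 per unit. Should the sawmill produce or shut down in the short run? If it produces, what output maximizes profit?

Variable cost is VC = 87q - 24q^2 + 2q^3, so AVC = VC/q = 87 - 24q + 2q^2 and MC = dTC/dq = 87 - 48q + 6q^2.
The AVC parabola has its vertex at q = 24/4 = 6, where AVC = 87 - 24·6 + 2·6^2 = $15.
With P < min AVC ($5 < $15), every unit sold adds to the loss.
The firm minimizes its loss by shutting down and losing only its fixed cost of $282.

Shut down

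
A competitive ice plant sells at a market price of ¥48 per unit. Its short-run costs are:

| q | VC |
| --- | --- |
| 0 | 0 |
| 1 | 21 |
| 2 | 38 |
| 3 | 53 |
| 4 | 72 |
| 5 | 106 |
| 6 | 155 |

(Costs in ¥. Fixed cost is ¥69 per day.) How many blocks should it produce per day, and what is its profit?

q = 5; profit = ¥65

Tabulate TR − TC: q=0: -69; q=1: -42; q=2: -11; q=3: 22; q=4: 51; q=5: 65; q=6: 64.
Profit is maximized at q = 5. AVC there is 106/5 = ¥21.20 ≤ P, so producing beats shutting down (which would give -¥69).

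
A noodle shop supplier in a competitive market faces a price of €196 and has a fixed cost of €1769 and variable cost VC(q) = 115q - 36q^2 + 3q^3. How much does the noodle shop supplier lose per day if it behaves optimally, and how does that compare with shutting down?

AVC = 115 - 36q + 3q^2 has its minimum €7 at q = 6; price €196 clears that bar, so the firm operates.
MC = 115 - 72q + 9q^2. Setting P = MC and taking the root on the rising branch gives q* = 9.
TR = 196·9 = 1764. TC = 1769 + 306 = 2075. Profit = 1764 − 2075 = -€311.
Shutting down would mean losing the fixed cost of €1769, so operating at a loss of €311 is better by €1458.

Profit = -€311 at q = 9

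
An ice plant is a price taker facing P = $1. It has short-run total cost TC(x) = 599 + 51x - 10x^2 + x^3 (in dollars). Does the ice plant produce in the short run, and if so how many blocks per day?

From TC, MC = TC'(x) = 51 - 20x + 3x^2 and AVC = VC/x = 51 - 10x + x^2.
The AVC parabola has its vertex at x = 10/2 = 5, where AVC = 51 - 10·5 + 5^2 = $26.
P = $1 lies below min AVC = $26; no output level covers variable cost.
Best response: produce nothing and absorb the $599 fixed cost.

Shut down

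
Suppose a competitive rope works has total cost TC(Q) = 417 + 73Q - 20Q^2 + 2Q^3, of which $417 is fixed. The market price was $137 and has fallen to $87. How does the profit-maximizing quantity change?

Output falls from 8 to 7

AVC = 73 - 20Q + 2Q^2, minimized at Q = 5 where min AVC = $23. MC = 73 - 40Q + 6Q^2.
At P = $137 ≥ min AVC, set P = MC on the rising branch: Q = 8.
At P = $87 ≥ min AVC, set P = MC: Q = 7. The firm stays open but cuts output.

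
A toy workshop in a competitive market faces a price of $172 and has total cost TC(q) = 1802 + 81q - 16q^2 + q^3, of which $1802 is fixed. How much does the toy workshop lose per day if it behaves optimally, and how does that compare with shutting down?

AVC = 81 - 16q + q^2 has its minimum $17 at q = 8; price $172 clears that bar, so the firm operates.
MC = 81 - 32q + 3q^2. Setting P = MC and taking the root on the rising branch gives q* = 13.
TR = 172·13 = 2236. TC = 1802 + 546 = 2348. Profit = 2236 − 2348 = -$112.
Shutting down would mean losing the fixed cost of $1802, so operating at a loss of $112 is better by $1690.

Profit = -$112 at q = 13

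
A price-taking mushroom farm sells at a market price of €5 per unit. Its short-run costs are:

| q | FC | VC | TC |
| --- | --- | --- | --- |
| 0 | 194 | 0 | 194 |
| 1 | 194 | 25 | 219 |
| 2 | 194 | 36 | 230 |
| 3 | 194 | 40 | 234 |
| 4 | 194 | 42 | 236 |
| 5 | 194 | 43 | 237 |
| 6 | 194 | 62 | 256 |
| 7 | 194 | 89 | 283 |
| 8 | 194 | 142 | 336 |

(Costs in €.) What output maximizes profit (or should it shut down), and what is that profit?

Compute π = P·q − TC at each output: q=0: -194; q=1: -214; q=2: -220; q=3: -219; q=4: -216; q=5: -212; q=6: -226; q=7: -248; q=8: -296.
Profit is highest at q = 0. Equivalently, the lowest AVC in the table is 43/5 ≈ €8.60 at q = 5, and P = €5 falls below it — price never covers variable cost, so the firm shuts down and loses only its fixed cost.

q = 0 (shut down); profit = -€194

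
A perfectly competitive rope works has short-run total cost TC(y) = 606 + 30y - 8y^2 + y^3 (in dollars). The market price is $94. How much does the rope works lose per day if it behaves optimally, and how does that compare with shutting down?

Profit = -$94 at y = 8

AVC = 30 - 8y + y^2; min AVC = $14 at y = 4. Since P = $94 ≥ min AVC, the firm produces.
With MC = 30 - 16y + 3y^2, P = MC on the upward-sloping part at y* = 8.
TR = 94·8 = 752. TC = 606 + 240 = 846. Profit = 752 − 846 = -$94.
Shutting down would mean losing the fixed cost of $606, so operating at a loss of $94 is better by $512.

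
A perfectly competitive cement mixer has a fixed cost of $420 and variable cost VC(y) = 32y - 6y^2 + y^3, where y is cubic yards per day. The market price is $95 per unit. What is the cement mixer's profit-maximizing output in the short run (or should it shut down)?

From TC, MC = TC'(y) = 32 - 12y + 3y^2 and AVC = VC/y = 32 - 6y + y^2.
AVC hits its minimum where MC = AVC, at y = 3, giving min AVC = 32 - 6·3 + 3^2 = $23.
Because $95 ≥ $23, revenue can cover variable cost; the firm operates.
Solving P = MC: -63 - 12y + 3y^2 = 0 ⇒ y = -3 or 7. On the upward-sloping branch, y* = 7.
Check: AVC at y = 7 is $39 ≤ P, so revenue covers variable cost.
Profit = P·y − TC = 95·7 − 693 = -$28, a loss, but smaller than the $420 fixed cost the firm would lose by shutting down.

Produce at y = 7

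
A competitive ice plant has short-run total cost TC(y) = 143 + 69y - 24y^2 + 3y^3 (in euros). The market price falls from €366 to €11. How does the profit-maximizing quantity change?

Output falls from 9 to 0 (the firm shuts down)

AVC = 69 - 24y + 3y^2, minimized at y = 4 where min AVC = €21. MC = 69 - 48y + 9y^2.
With P = €366 above the shutdown price, P = MC gives y = 9.
At P = €11 < min AVC = €21, price no longer covers variable cost at any output, so the firm shuts down: y = 0.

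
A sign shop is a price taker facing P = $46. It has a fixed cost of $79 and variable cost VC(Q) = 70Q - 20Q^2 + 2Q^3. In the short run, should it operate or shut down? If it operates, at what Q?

Produce at Q = 6

From TC, MC = TC'(Q) = 70 - 40Q + 6Q^2 and AVC = VC/Q = 70 - 20Q + 2Q^2.
AVC is minimized where dAVC/dQ = -20 + 4Q = 0, at Q = 5; min AVC = 70 - 20·5 + 2·5^2 = $20.
Because $46 ≥ $20, revenue can cover variable cost; the firm operates.
Solving P = MC: 24 - 40Q + 6Q^2 = 0 ⇒ Q = 2/3 or 6. On the upward-sloping branch, Q* = 6.
Check: AVC at Q = 6 is $22 ≤ P, so revenue covers variable cost.
Profit = P·Q − TC = 46·6 − 211 = $65.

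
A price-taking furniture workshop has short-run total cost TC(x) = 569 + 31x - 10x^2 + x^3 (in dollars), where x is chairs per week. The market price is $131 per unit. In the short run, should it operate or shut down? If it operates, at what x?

From TC, MC = TC'(x) = 31 - 20x + 3x^2 and AVC = VC/x = 31 - 10x + x^2.
AVC is minimized where dAVC/dx = -10 + 2x = 0, at x = 5; min AVC = 31 - 10·5 + 5^2 = $6.
Since P = $131 ≥ min AVC = $6, price covers variable cost and the firm should produce.
Set P = MC: 131 = 31 - 20x + 3x^2 → -100 - 20x + 3x^2 = 0. The roots are x = -10/3 and x = 10; the profit-maximizing output is on the rising part of MC, so x* = 10.
Check: AVC at x = 10 is $31 ≤ P, so revenue covers variable cost.
Profit = P·x − TC = 131·10 − 879 = $431.

Produce at x = 10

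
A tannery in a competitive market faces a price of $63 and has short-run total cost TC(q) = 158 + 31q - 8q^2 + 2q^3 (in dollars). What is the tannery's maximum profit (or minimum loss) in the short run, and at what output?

AVC = 31 - 8q + 2q^2; min AVC = $23 at q = 2. Since P = $63 ≥ min AVC, the firm produces.
With MC = 31 - 16q + 6q^2, P = MC on the upward-sloping part at q* = 4.
TR = 63·4 = 252. TC = 158 + 124 = 282. Profit = 252 − 282 = -$30.
That loss of $30 beats the $158 the firm would lose by shutting down; producing recovers $128 of fixed cost.

Profit = -$30 at q = 4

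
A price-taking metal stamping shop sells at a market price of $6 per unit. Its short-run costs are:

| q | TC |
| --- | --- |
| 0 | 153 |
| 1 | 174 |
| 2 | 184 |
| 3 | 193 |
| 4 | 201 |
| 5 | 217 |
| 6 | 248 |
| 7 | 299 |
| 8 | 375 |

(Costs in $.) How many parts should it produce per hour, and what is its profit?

q = 0 (shut down); profit = -$153

Compute π = P·q − TC at each output: q=0: -153; q=1: -168; q=2: -172; q=3: -175; q=4: -177; q=5: -187; q=6: -212; q=7: -257; q=8: -327.
Profit is highest at q = 0. Equivalently, the lowest AVC in the table is 48/4 ≈ $12 at q = 4, and P = $6 falls below it — price never covers variable cost, so the firm shuts down and loses only its fixed cost.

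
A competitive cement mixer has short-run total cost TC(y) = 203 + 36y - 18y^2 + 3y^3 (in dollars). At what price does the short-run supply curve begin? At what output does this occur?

The firm shuts down when price falls below the minimum of average variable cost. AVC = VC/y = 36 - 18y + 3y^2.
dAVC/dy = -18 + 6y = 0 gives y = 3. min AVC = 36 - 18·3 + 3·3^2 = 9.
So the shutdown price is $9.

$9 per unit, at y = 3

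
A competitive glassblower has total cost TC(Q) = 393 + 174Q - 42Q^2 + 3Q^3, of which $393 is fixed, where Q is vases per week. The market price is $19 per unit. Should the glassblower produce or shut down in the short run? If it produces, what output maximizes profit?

Shut down

Strip out fixed cost: VC = 174Q - 42Q^2 + 3Q^3. Then AVC = 174 - 42Q + 3Q^2 and MC = 174 - 84Q + 9Q^2.
AVC is minimized where dAVC/dQ = -42 + 6Q = 0, at Q = 7; min AVC = 174 - 42·7 + 3·7^2 = $27.
Since P = $19 < min AVC = $27, price fails to cover variable cost at any output.
Shutting down limits the loss to fixed cost, $393.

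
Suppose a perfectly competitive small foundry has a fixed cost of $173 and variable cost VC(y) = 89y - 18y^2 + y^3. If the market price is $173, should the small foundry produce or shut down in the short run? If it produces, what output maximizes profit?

From TC, MC = TC'(y) = 89 - 36y + 3y^2 and AVC = VC/y = 89 - 18y + y^2.
The AVC parabola has its vertex at y = 18/2 = 9, where AVC = 89 - 18·9 + 9^2 = $8.
Since P = $173 ≥ min AVC = $8, price covers variable cost and the firm should produce.
Set P = MC: 173 = 89 - 36y + 3y^2 → -84 - 36y + 3y^2 = 0. The roots are y = -2 and y = 14; the profit-maximizing output is on the rising part of MC, so y* = 14.
Check: AVC at y = 14 is $33 ≤ P, so revenue covers variable cost.
Profit = P·y − TC = 173·14 − 635 = $1787.

Produce at y = 14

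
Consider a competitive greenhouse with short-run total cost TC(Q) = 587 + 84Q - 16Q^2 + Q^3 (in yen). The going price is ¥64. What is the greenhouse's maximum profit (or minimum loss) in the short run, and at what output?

Profit = -¥187 at Q = 10

AVC = 84 - 16Q + Q^2; min AVC = ¥20 at Q = 8. Since P = ¥64 ≥ min AVC, the firm produces.
With MC = 84 - 32Q + 3Q^2, P = MC on the upward-sloping part at Q* = 10.
TR = 64·10 = 640. TC = 587 + 240 = 827. Profit = 640 − 827 = -¥187.
By producing, the firm covers all variable cost plus ¥400 of fixed cost; shutting down would lose the full ¥587.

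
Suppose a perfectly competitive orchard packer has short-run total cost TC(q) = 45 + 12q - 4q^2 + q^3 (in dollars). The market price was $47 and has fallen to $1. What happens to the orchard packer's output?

Output falls from 5 to 0 (the firm shuts down)

MC = 12 - 8q + 3q^2; the shutdown threshold is min AVC = $8 (at q = 2).
With P = $47 above the shutdown price, P = MC gives q = 5.
At P = $1 < min AVC = $8, price no longer covers variable cost at any output, so the firm shuts down: q = 0.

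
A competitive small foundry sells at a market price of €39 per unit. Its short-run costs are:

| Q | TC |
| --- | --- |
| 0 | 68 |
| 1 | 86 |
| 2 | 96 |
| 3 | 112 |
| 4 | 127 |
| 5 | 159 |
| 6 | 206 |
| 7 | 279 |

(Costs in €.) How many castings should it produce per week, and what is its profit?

Compute π = P·Q − TC at each output: Q=0: -68; Q=1: -47; Q=2: -18; Q=3: 5; Q=4: 29; Q=5: 36; Q=6: 28; Q=7: -6.
Profit is maximized at Q = 5. AVC there is 91/5 = €18.20 ≤ P, so producing beats shutting down (which would give -€68).

Q = 5; profit = €36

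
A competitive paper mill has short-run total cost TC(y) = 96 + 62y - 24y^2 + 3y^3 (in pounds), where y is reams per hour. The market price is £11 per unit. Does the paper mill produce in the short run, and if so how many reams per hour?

Shut down

From TC, MC = TC'(y) = 62 - 48y + 9y^2 and AVC = VC/y = 62 - 24y + 3y^2.
The AVC parabola has its vertex at y = 24/6 = 4, where AVC = 62 - 24·4 + 3·4^2 = £14.
Since P = £11 < min AVC = £14, price fails to cover variable cost at any output.
Best response: produce nothing and absorb the £96 fixed cost.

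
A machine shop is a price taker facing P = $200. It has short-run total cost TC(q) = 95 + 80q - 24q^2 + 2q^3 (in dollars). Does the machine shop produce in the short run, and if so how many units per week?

From TC, MC = TC'(q) = 80 - 48q + 6q^2 and AVC = VC/q = 80 - 24q + 2q^2.
AVC hits its minimum where MC = AVC, at q = 6, giving min AVC = 80 - 24·6 + 2·6^2 = $8.
Because $200 ≥ $8, revenue can cover variable cost; the firm operates.
Set P = MC: 200 = 80 - 48q + 6q^2 → -120 - 48q + 6q^2 = 0. The roots are q = -2 and q = 10; the profit-maximizing output is on the rising part of MC, so q* = 10.
Check: AVC at q = 10 is $40 ≤ P, so revenue covers variable cost.
Profit = P·q − TC = 200·10 − 495 = $1505.

Produce at q = 10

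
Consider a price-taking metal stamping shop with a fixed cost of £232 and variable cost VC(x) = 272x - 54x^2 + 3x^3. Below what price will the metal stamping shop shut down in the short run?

£29 per unit

Short-run supply begins at min AVC. From VC = 272x - 54x^2 + 3x^3, AVC = 272 - 54x + 3x^2.
At the minimum of AVC, MC = AVC. MC = 272 - 108x + 9x^2; setting MC = AVC gives 6x^2 - 54x = 0, so x = 9. min AVC = 29.
The firm shuts down for any P below £29.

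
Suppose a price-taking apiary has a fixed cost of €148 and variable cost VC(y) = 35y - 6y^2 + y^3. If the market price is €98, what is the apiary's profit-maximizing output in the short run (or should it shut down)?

Produce at y = 7

From TC, MC = TC'(y) = 35 - 12y + 3y^2 and AVC = VC/y = 35 - 6y + y^2.
AVC is minimized where dAVC/dy = -6 + 2y = 0, at y = 3; min AVC = 35 - 6·3 + 3^2 = €26.
P = €98 exceeds min AVC = €26, so the firm stays open.
Solving P = MC: -63 - 12y + 3y^2 = 0 ⇒ y = -3 or 7. On the upward-sloping branch, y* = 7.
Check: AVC at y = 7 is €42 ≤ P, so revenue covers variable cost.
Profit = P·y − TC = 98·7 − 442 = €244.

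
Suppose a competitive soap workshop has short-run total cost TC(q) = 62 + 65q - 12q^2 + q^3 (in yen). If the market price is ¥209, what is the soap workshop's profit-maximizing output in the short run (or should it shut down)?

From TC, MC = TC'(q) = 65 - 24q + 3q^2 and AVC = VC/q = 65 - 12q + q^2.
AVC hits its minimum where MC = AVC, at q = 6, giving min AVC = 65 - 12·6 + 6^2 = ¥29.
Since P = ¥209 ≥ min AVC = ¥29, price covers variable cost and the firm should produce.
Set P = MC: 209 = 65 - 24q + 3q^2 → -144 - 24q + 3q^2 = 0. The roots are q = -4 and q = 12; the profit-maximizing output is on the rising part of MC, so q* = 12.
Check: AVC at q = 12 is ¥65 ≤ P, so revenue covers variable cost.
Profit = P·q − TC = 209·12 − 842 = ¥1666.

Produce at q = 12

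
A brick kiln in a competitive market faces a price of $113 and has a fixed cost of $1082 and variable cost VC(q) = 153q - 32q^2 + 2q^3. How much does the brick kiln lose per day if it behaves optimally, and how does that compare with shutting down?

AVC = 153 - 32q + 2q^2; min AVC = $25 at q = 8. Since P = $113 ≥ min AVC, the firm produces.
With MC = 153 - 64q + 6q^2, P = MC on the upward-sloping part at q* = 10.
TR = 113·10 = 1130. TC = 1082 + 330 = 1412. Profit = 1130 − 1412 = -$282.
Shutting down would mean losing the fixed cost of $1082, so operating at a loss of $282 is better by $800.

Profit = -$282 at q = 10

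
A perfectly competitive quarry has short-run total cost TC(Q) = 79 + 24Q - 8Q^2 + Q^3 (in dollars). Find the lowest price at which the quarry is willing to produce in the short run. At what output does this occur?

$8 per unit, at Q = 4

Short-run supply begins at min AVC. From VC = 24Q - 8Q^2 + Q^3, AVC = 24 - 8Q + Q^2.
dAVC/dQ = -8 + 2Q = 0 gives Q = 4. min AVC = 24 - 8·4 + 4^2 = 8.
For P < $8 the firm produces nothing.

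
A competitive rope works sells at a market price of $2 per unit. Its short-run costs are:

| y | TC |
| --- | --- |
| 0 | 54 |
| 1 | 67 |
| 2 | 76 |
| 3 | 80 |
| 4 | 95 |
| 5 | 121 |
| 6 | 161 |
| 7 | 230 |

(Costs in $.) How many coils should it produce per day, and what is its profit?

Profit at each row (π = 2y − TC): y=0: -54; y=1: -65; y=2: -72; y=3: -74; y=4: -87; y=5: -111; y=6: -149; y=7: -216.
Profit is highest at y = 0. Equivalently, the lowest AVC in the table is 26/3 ≈ $8.67 at y = 3, and P = $2 falls below it — price never covers variable cost, so the firm shuts down and loses only its fixed cost.

y = 0 (shut down); profit = -$54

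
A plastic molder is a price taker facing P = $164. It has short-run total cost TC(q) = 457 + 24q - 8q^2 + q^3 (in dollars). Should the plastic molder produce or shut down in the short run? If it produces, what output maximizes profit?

Produce at q = 10

From TC, MC = TC'(q) = 24 - 16q + 3q^2 and AVC = VC/q = 24 - 8q + q^2.
AVC is minimized where dAVC/dq = -8 + 2q = 0, at q = 4; min AVC = 24 - 8·4 + 4^2 = $8.
P = $164 exceeds min AVC = $8, so the firm stays open.
Set P = MC: 164 = 24 - 16q + 3q^2 → -140 - 16q + 3q^2 = 0. The roots are q = -14/3 and q = 10; the profit-maximizing output is on the rising part of MC, so q* = 10.
Check: AVC at q = 10 is $44 ≤ P, so revenue covers variable cost.
Profit = P·q − TC = 164·10 − 897 = $743.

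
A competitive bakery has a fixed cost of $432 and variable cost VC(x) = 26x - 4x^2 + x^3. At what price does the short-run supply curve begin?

The shutdown price is the minimum of AVC. VC = 26x - 4x^2 + x^3, so AVC = 26 - 4x + x^2.
dAVC/dx = -4 + 2x = 0 gives x = 2. min AVC = 26 - 4·2 + 2^2 = 22.
For P < $22 the firm produces nothing.

$22 per unit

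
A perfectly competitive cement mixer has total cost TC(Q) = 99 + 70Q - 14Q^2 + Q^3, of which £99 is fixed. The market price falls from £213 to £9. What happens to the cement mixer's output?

MC = 70 - 28Q + 3Q^2; the shutdown threshold is min AVC = £21 (at Q = 7).
With P = £213 above the shutdown price, P = MC gives Q = 13.
At P = £9 < min AVC = £21, price no longer covers variable cost at any output, so the firm shuts down: Q = 0.

Output falls from 13 to 0 (the firm shuts down)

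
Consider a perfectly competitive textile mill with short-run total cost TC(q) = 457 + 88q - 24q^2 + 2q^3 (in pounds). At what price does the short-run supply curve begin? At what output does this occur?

£16 per unit, at q = 6

The shutdown price is the minimum of AVC. VC = 88q - 24q^2 + 2q^3, so AVC = 88 - 24q + 2q^2.
dAVC/dq = -24 + 4q = 0 gives q = 6. min AVC = 88 - 24·6 + 2·6^2 = 16.
So the shutdown price is £16.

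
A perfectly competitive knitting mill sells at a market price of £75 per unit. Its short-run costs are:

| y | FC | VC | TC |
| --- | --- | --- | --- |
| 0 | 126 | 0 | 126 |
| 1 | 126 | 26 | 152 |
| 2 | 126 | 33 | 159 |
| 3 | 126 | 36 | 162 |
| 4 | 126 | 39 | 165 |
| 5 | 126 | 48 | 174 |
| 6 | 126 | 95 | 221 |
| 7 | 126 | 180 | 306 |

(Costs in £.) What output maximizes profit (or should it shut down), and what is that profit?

Tabulate TR − TC: y=0: -126; y=1: -77; y=2: -9; y=3: 63; y=4: 135; y=5: 201; y=6: 229; y=7: 219.
Profit is maximized at y = 6. AVC there is 95/6 = £15.83 ≤ P, so producing beats shutting down (which would give -£126).

y = 6; profit = £229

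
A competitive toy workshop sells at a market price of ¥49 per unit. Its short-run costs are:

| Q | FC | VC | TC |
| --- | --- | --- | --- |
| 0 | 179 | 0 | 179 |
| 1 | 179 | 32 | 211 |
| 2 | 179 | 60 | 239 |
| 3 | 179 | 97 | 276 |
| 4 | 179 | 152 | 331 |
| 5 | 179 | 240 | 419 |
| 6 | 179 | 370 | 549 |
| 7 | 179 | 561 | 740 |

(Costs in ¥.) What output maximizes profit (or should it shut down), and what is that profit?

Tabulate TR − TC: Q=0: -179; Q=1: -162; Q=2: -141; Q=3: -129; Q=4: -135; Q=5: -174; Q=6: -255; Q=7: -397.
Profit is maximized at Q = 3. AVC there is 97/3 = ¥32.33 ≤ P, so producing beats shutting down (which would give -¥179).

Q = 3; profit = -¥129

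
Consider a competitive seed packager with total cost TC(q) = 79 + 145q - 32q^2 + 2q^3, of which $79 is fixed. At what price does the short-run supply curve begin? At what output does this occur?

$17 per unit, at q = 8

Short-run supply begins at min AVC. From VC = 145q - 32q^2 + 2q^3, AVC = 145 - 32q + 2q^2.
dAVC/dq = -32 + 4q = 0 gives q = 8. min AVC = 145 - 32·8 + 2·8^2 = 17.
The firm shuts down for any P below $17.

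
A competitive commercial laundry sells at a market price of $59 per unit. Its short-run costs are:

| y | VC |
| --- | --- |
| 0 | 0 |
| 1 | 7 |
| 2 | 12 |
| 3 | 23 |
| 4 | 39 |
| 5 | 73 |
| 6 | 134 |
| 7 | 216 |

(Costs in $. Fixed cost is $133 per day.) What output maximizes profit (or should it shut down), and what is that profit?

y = 5; profit = $89

Compute π = P·y − TC at each output: y=0: -133; y=1: -81; y=2: -27; y=3: 21; y=4: 64; y=5: 89; y=6: 87; y=7: 64.
Profit is maximized at y = 5. AVC there is 73/5 = $14.60 ≤ P, so producing beats shutting down (which would give -$133).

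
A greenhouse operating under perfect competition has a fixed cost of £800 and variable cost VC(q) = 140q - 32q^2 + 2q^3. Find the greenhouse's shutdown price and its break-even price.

Shutdown price = min AVC. AVC = 140 - 32q + 2q^2, with vertex at q = 8 and minimum £12.
ATC = 800/q + 140 - 32q + 2q^2. Setting dATC/dq = −800/q^2 − 32 + 4q = 0 gives q = 10 (since 4·10^3 − 32·10^2 = 800).
min ATC = 800/10 + 140 − 32·10 + 2·10^2 = £100. That is the break-even price.
Between these two prices the firm operates at a loss; above £100 it earns a profit.

Shutdown price = £12; break-even price = £100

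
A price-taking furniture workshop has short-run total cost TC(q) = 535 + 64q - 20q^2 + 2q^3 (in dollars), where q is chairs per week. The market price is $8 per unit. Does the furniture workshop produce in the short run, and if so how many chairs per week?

Shut down

Strip out fixed cost: VC = 64q - 20q^2 + 2q^3. Then AVC = 64 - 20q + 2q^2 and MC = 64 - 40q + 6q^2.
AVC hits its minimum where MC = AVC, at q = 5, giving min AVC = 64 - 20·5 + 2·5^2 = $14.
With P < min AVC ($8 < $14), every unit sold adds to the loss.
Best response: produce nothing and absorb the $535 fixed cost.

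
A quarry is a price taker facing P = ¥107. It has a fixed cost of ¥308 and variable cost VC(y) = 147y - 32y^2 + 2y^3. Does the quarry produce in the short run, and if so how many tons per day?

From TC, MC = TC'(y) = 147 - 64y + 6y^2 and AVC = VC/y = 147 - 32y + 2y^2.
The AVC parabola has its vertex at y = 32/4 = 8, where AVC = 147 - 32·8 + 2·8^2 = ¥19.
Since P = ¥107 ≥ min AVC = ¥19, price covers variable cost and the firm should produce.
P = MC gives 40 - 64y + 6y^2 = 0, with roots 2/3 and 10. Take the larger (rising MC): y* = 10.
Check: AVC at y = 10 is ¥27 ≤ P, so revenue covers variable cost.
Profit = P·y − TC = 107·10 − 578 = ¥492.

Produce at y = 10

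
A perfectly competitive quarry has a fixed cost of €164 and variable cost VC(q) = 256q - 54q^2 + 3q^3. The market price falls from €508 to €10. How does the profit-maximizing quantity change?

Output falls from 14 to 0 (the firm shuts down)

AVC = 256 - 54q + 3q^2, minimized at q = 9 where min AVC = €13. MC = 256 - 108q + 9q^2.
At P = €508 ≥ min AVC, set P = MC on the rising branch: q = 14.
At P = €10 < min AVC = €13, price no longer covers variable cost at any output, so the firm shuts down: q = 0.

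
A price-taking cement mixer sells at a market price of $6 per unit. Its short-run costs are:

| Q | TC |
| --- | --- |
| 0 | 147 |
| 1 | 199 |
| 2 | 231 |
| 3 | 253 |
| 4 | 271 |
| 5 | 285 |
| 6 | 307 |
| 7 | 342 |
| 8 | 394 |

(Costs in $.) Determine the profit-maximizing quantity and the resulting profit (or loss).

Q = 0 (shut down); profit = -$147

Tabulate TR − TC: Q=0: -147; Q=1: -193; Q=2: -219; Q=3: -235; Q=4: -247; Q=5: -255; Q=6: -271; Q=7: -300; Q=8: -346.
Profit is highest at Q = 0. Equivalently, the lowest AVC in the table is 160/6 ≈ $26.67 at Q = 6, and P = $6 falls below it — price never covers variable cost, so the firm shuts down and loses only its fixed cost.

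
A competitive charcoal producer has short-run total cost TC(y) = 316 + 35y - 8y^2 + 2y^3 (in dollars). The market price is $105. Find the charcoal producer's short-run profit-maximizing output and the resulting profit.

AVC = 35 - 8y + 2y^2 has its minimum $27 at y = 2; price $105 clears that bar, so the firm operates.
With MC = 35 - 16y + 6y^2, P = MC on the upward-sloping part at y* = 5.
TR = 105·5 = 525. TC = 316 + 225 = 541. Profit = 525 − 541 = -$16.
Shutting down would mean losing the fixed cost of $316, so operating at a loss of $16 is better by $300.

Profit = -$16 at y = 5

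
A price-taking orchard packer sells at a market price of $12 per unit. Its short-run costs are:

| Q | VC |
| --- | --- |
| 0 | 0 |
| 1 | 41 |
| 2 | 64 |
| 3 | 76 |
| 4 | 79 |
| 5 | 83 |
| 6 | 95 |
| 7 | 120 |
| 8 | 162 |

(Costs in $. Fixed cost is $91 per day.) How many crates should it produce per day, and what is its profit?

Profit at each row (π = 12Q − TC): Q=0: -91; Q=1: -120; Q=2: -131; Q=3: -131; Q=4: -122; Q=5: -114; Q=6: -114; Q=7: -127; Q=8: -157.
Profit is highest at Q = 0. Equivalently, the lowest AVC in the table is 95/6 ≈ $15.83 at Q = 6, and P = $12 falls below it — price never covers variable cost, so the firm shuts down and loses only its fixed cost.

Q = 0 (shut down); profit = -$91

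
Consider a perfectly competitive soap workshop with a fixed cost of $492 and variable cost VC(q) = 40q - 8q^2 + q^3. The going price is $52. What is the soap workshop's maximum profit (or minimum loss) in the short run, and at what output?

AVC = 40 - 8q + q^2; min AVC = $24 at q = 4. Since P = $52 ≥ min AVC, the firm produces.
MC = 40 - 16q + 3q^2. Setting P = MC and taking the root on the rising branch gives q* = 6.
TR = 52·6 = 312. TC = 492 + 168 = 660. Profit = 312 − 660 = -$348.
By producing, the firm covers all variable cost plus $144 of fixed cost; shutting down would lose the full $492.

Profit = -$348 at q = 6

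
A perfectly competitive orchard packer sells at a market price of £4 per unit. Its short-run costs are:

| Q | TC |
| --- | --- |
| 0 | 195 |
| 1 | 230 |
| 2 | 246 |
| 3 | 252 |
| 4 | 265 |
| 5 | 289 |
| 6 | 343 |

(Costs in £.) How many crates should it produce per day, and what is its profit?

Q = 0 (shut down); profit = -£195

Compute π = P·Q − TC at each output: Q=0: -195; Q=1: -226; Q=2: -238; Q=3: -240; Q=4: -249; Q=5: -269; Q=6: -319.
Profit is highest at Q = 0. Equivalently, the lowest AVC in the table is 70/4 ≈ £17.50 at Q = 4, and P = £4 falls below it — price never covers variable cost, so the firm shuts down and loses only its fixed cost.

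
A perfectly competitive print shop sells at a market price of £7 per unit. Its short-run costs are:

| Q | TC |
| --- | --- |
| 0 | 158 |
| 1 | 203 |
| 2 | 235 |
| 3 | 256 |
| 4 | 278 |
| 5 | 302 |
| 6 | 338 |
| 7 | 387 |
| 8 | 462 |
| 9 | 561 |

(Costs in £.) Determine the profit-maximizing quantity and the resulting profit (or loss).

Q = 0 (shut down); profit = -£158

Compute π = P·Q − TC at each output: Q=0: -158; Q=1: -196; Q=2: -221; Q=3: -235; Q=4: -250; Q=5: -267; Q=6: -296; Q=7: -338; Q=8: -406; Q=9: -498.
Profit is highest at Q = 0. Equivalently, the lowest AVC in the table is 144/5 ≈ £28.80 at Q = 5, and P = £7 falls below it — price never covers variable cost, so the firm shuts down and loses only its fixed cost.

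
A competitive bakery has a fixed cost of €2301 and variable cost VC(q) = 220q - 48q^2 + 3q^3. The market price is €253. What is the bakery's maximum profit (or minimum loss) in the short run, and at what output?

AVC = 220 - 48q + 3q^2 has its minimum €28 at q = 8; price €253 clears that bar, so the firm operates.
With MC = 220 - 96q + 9q^2, P = MC on the upward-sloping part at q* = 11.
TR = 253·11 = 2783. TC = 2301 + 605 = 2906. Profit = 2783 − 2906 = -€123.
By producing, the firm covers all variable cost plus €2178 of fixed cost; shutting down would lose the full €2301.

Profit = -€123 at q = 11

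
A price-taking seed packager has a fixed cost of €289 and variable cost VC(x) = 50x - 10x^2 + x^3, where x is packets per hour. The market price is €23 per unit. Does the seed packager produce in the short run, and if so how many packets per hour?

Shut down

Variable cost is VC = 50x - 10x^2 + x^3, so AVC = VC/x = 50 - 10x + x^2 and MC = dTC/dx = 50 - 20x + 3x^2.
AVC is minimized where dAVC/dx = -10 + 2x = 0, at x = 5; min AVC = 50 - 10·5 + 5^2 = €25.
P = €23 lies below min AVC = €25; no output level covers variable cost.
Shutting down limits the loss to fixed cost, €289.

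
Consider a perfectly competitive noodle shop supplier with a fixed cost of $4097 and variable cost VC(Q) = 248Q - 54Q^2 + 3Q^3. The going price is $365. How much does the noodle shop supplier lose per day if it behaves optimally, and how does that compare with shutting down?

Profit = -$41 at Q = 13

AVC = 248 - 54Q + 3Q^2 has its minimum $5 at Q = 9; price $365 clears that bar, so the firm operates.
MC = 248 - 108Q + 9Q^2. Setting P = MC and taking the root on the rising branch gives Q* = 13.
TR = 365·13 = 4745. TC = 4097 + 689 = 4786. Profit = 4745 − 4786 = -$41.
By producing, the firm covers all variable cost plus $4056 of fixed cost; shutting down would lose the full $4097.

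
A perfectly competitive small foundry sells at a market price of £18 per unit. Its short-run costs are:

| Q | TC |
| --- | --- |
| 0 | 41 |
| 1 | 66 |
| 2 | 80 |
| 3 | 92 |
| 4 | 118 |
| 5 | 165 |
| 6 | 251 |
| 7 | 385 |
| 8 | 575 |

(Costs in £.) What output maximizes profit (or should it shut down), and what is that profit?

Q = 3; profit = -£38

Profit at each row (π = 18Q − TC): Q=0: -41; Q=1: -48; Q=2: -44; Q=3: -38; Q=4: -46; Q=5: -75; Q=6: -143; Q=7: -259; Q=8: -431.
Profit is maximized at Q = 3. AVC there is 51/3 = £17 ≤ P, so producing beats shutting down (which would give -£41).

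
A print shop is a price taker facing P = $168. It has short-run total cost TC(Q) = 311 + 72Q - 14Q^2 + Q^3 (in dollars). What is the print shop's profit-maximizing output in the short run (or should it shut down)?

Produce at Q = 12

From TC, MC = TC'(Q) = 72 - 28Q + 3Q^2 and AVC = VC/Q = 72 - 14Q + Q^2.
AVC is minimized where dAVC/dQ = -14 + 2Q = 0, at Q = 7; min AVC = 72 - 14·7 + 7^2 = $23.
Because $168 ≥ $23, revenue can cover variable cost; the firm operates.
P = MC gives -96 - 28Q + 3Q^2 = 0, with roots -8/3 and 12. Take the larger (rising MC): Q* = 12.
Check: AVC at Q = 12 is $48 ≤ P, so revenue covers variable cost.
Profit = P·Q − TC = 168·12 − 887 = $1129.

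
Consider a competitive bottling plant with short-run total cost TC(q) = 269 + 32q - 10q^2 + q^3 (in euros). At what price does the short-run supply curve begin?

The shutdown price is the minimum of AVC. VC = 32q - 10q^2 + q^3, so AVC = 32 - 10q + q^2.
At the minimum of AVC, MC = AVC. MC = 32 - 20q + 3q^2; setting MC = AVC gives 2q^2 - 10q = 0, so q = 5. min AVC = 7.
So the shutdown price is €7.

€7 per unit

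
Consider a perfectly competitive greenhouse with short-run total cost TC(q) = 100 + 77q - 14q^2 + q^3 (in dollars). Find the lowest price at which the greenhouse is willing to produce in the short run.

Short-run supply begins at min AVC. From VC = 77q - 14q^2 + q^3, AVC = 77 - 14q + q^2.
dAVC/dq = -14 + 2q = 0 gives q = 7. min AVC = 77 - 14·7 + 7^2 = 28.
For P < $28 the firm produces nothing.

$28 per unit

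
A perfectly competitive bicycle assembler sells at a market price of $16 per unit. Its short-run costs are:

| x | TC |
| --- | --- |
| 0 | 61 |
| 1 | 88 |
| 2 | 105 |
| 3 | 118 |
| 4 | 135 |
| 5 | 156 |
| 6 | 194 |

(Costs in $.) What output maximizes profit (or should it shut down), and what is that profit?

Tabulate TR − TC: x=0: -61; x=1: -72; x=2: -73; x=3: -70; x=4: -71; x=5: -76; x=6: -98.
Profit is highest at x = 0. Equivalently, the lowest AVC in the table is 74/4 ≈ $18.50 at x = 4, and P = $16 falls below it — price never covers variable cost, so the firm shuts down and loses only its fixed cost.

x = 0 (shut down); profit = -$61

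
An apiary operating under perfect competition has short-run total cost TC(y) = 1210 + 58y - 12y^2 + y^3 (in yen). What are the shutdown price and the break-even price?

Shutdown price = min AVC. AVC = 58 - 12y + y^2, with vertex at y = 6 and minimum ¥22.
ATC = 1210/y + 58 - 12y + y^2. Setting dATC/dy = −1210/y^2 − 12 + 2y = 0 gives y = 11 (since 2·11^3 − 12·11^2 = 1210).
min ATC = 1210/11 + 58 − 12·11 + 11^2 = ¥157. That is the break-even price.
Between these two prices the firm operates at a loss; above ¥157 it earns a profit.

Shutdown price = ¥22; break-even price = ¥157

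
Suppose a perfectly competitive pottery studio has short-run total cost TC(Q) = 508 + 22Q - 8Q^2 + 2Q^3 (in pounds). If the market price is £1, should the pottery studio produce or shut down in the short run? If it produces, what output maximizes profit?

Variable cost is VC = 22Q - 8Q^2 + 2Q^3, so AVC = VC/Q = 22 - 8Q + 2Q^2 and MC = dTC/dQ = 22 - 16Q + 6Q^2.
AVC is minimized where dAVC/dQ = -8 + 4Q = 0, at Q = 2; min AVC = 22 - 8·2 + 2·2^2 = £14.
Since P = £1 < min AVC = £14, price fails to cover variable cost at any output.
Shutting down limits the loss to fixed cost, £508.

Shut down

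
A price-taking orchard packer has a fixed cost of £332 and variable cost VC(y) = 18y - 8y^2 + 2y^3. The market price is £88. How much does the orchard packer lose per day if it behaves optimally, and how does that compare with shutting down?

Profit = -£32 at y = 5

AVC = 18 - 8y + 2y^2; min AVC = £10 at y = 2. Since P = £88 ≥ min AVC, the firm produces.
With MC = 18 - 16y + 6y^2, P = MC on the upward-sloping part at y* = 5.
TR = 88·5 = 440. TC = 332 + 140 = 472. Profit = 440 − 472 = -£32.
By producing, the firm covers all variable cost plus £300 of fixed cost; shutting down would lose the full £332.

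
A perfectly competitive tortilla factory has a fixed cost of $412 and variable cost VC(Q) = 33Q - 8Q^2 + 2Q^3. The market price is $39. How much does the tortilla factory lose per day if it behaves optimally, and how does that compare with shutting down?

Profit = -$376 at Q = 3

AVC = 33 - 8Q + 2Q^2 has its minimum $25 at Q = 2; price $39 clears that bar, so the firm operates.
MC = 33 - 16Q + 6Q^2. Setting P = MC and taking the root on the rising branch gives Q* = 3.
TR = 39·3 = 117. TC = 412 + 81 = 493. Profit = 117 − 493 = -$376.
By producing, the firm covers all variable cost plus $36 of fixed cost; shutting down would lose the full $412.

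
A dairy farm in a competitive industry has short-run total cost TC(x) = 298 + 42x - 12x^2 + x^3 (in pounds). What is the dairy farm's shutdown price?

£6 per unit

The shutdown price is the minimum of AVC. VC = 42x - 12x^2 + x^3, so AVC = 42 - 12x + x^2.
At the minimum of AVC, MC = AVC. MC = 42 - 24x + 3x^2; setting MC = AVC gives 2x^2 - 12x = 0, so x = 6. min AVC = 6.
The firm shuts down for any P below £6.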